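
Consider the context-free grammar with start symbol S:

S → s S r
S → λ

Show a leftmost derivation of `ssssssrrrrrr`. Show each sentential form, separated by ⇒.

S ⇒ sSr   [S → s S r]
sSr ⇒ ssSrr   [S → s S r]
ssSrr ⇒ sssSrrr   [S → s S r]
sssSrrr ⇒ ssssSrrrr   [S → s S r]
ssssSrrrr ⇒ sssssSrrrrr   [S → s S r]
sssssSrrrrr ⇒ ssssssSrrrrrr   [S → s S r]
ssssssSrrrrrr ⇒ ssssssrrrrrr   [S → λ]

S ⇒ sSr ⇒ ssSrr ⇒ sssSrrr ⇒ ssssSrrrr ⇒ sssssSrrrrr ⇒ ssssssSrrrrrr ⇒ ssssssrrrrrr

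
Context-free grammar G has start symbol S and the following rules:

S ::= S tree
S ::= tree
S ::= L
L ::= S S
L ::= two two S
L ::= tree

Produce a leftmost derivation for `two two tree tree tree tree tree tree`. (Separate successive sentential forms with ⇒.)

S ⇒ S tree ⇒ L tree ⇒ S S tree ⇒ L S tree ⇒ two two S S tree ⇒ two two L S tree ⇒ two two S S S tree ⇒ two two S tree S S tree ⇒ two two S tree tree S S tree ⇒ two two tree tree tree S S tree ⇒ two two tree tree tree tree S tree ⇒ two two tree tree tree tree tree tree

S ⇒ S tree   [S ::= S tree]
S tree ⇒ L tree   [S ::= L]
L tree ⇒ S S tree   [L ::= S S]
S S tree ⇒ L S tree   [S ::= L]
L S tree ⇒ two two S S tree   [L ::= two two S]
two two S S tree ⇒ two two L S tree   [S ::= L]
two two L S tree ⇒ two two S S S tree   [L ::= S S]
two two S S S tree ⇒ two two S tree S S tree   [S ::= S tree]
two two S tree S S tree ⇒ two two S tree tree S S tree   [S ::= S tree]
two two S tree tree S S tree ⇒ two two tree tree tree S S tree   [S ::= tree]
two two tree tree tree S S tree ⇒ two two tree tree tree tree S tree   [S ::= tree]
two two tree tree tree tree S tree ⇒ two two tree tree tree tree tree tree   [S ::= tree]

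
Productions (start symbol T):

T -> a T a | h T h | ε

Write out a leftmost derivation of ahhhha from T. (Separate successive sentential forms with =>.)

T => aTa => ahTha => ahhThha => ahhhha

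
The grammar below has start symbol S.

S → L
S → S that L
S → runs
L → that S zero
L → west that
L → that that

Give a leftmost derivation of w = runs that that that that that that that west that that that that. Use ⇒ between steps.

S ⇒ S that L   [S → S that L]
S that L ⇒ S that L that L   [S → S that L]
S that L that L ⇒ S that L that L that L   [S → S that L]
S that L that L that L ⇒ S that L that L that L that L   [S → S that L]
S that L that L that L that L ⇒ runs that L that L that L that L   [S → runs]
runs that L that L that L that L ⇒ runs that that that that L that L that L   [L → that that]
runs that that that that L that L that L ⇒ runs that that that that that that that L that L   [L → that that]
runs that that that that that that that L that L ⇒ runs that that that that that that that west that that L   [L → west that]
runs that that that that that that that west that that L ⇒ runs that that that that that that that west that that that that   [L → that that]

S ⇒ S that L ⇒ S that L that L ⇒ S that L that L that L ⇒ S that L that L that L that L ⇒ runs that L that L that L that L ⇒ runs that that that that L that L that L ⇒ runs that that that that that that that L that L ⇒ runs that that that that that that that west that that L ⇒ runs that that that that that that that west that that that that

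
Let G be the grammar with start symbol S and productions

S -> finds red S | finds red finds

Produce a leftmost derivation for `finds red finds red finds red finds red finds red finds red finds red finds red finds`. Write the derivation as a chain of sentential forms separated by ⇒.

S ⇒ finds red S   [S -> finds red S]
finds red S ⇒ finds red finds red S   [S -> finds red S]
finds red finds red S ⇒ finds red finds red finds red S   [S -> finds red S]
finds red finds red finds red S ⇒ finds red finds red finds red finds red S   [S -> finds red S]
finds red finds red finds red finds red S ⇒ finds red finds red finds red finds red finds red S   [S -> finds red S]
finds red finds red finds red finds red finds red S ⇒ finds red finds red finds red finds red finds red finds red S   [S -> finds red S]
finds red finds red finds red finds red finds red finds red S ⇒ finds red finds red finds red finds red finds red finds red finds red S   [S -> finds red S]
finds red finds red finds red finds red finds red finds red finds red S ⇒ finds red finds red finds red finds red finds red finds red finds red finds red finds   [S -> finds red finds]

S ⇒ finds red S ⇒ finds red finds red S ⇒ finds red finds red finds red S ⇒ finds red finds red finds red finds red S ⇒ finds red finds red finds red finds red finds red S ⇒ finds red finds red finds red finds red finds red finds red S ⇒ finds red finds red finds red finds red finds red finds red finds red S ⇒ finds red finds red finds red finds red finds red finds red finds red finds red finds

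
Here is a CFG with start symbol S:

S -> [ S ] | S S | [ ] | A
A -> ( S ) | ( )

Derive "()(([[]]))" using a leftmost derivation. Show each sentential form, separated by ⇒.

S⇒SS⇒AS⇒()S⇒()A⇒()(S)⇒()(A)⇒()((S))⇒()(([S]))⇒()(([[]]))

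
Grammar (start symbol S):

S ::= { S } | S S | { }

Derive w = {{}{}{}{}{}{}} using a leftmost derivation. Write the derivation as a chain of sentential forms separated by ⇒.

S ⇒ {S}   [S ::= { S }]
{S} ⇒ {SS}   [S ::= S S]
{SS} ⇒ {SSS}   [S ::= S S]
{SSS} ⇒ {SSSS}   [S ::= S S]
{SSSS} ⇒ {SSSSS}   [S ::= S S]
{SSSSS} ⇒ {SSSSSS}   [S ::= S S]
{SSSSSS} ⇒ {{}SSSSS}   [S ::= { }]
{{}SSSSS} ⇒ {{}{}SSSS}   [S ::= { }]
{{}{}SSSS} ⇒ {{}{}{}SSS}   [S ::= { }]
{{}{}{}SSS} ⇒ {{}{}{}{}SS}   [S ::= { }]
{{}{}{}{}SS} ⇒ {{}{}{}{}{}S}   [S ::= { }]
{{}{}{}{}{}S} ⇒ {{}{}{}{}{}{}}   [S ::= { }]

S ⇒ {S} ⇒ {SS} ⇒ {SSS} ⇒ {SSSS} ⇒ {SSSSS} ⇒ {SSSSSS} ⇒ {{}SSSSS} ⇒ {{}{}SSSS} ⇒ {{}{}{}SSS} ⇒ {{}{}{}{}SS} ⇒ {{}{}{}{}{}S} ⇒ {{}{}{}{}{}{}}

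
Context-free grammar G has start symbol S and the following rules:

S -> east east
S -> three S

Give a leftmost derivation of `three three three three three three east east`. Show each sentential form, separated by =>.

S => three S => three three S => three three three S => three three three three S => three three three three three S => three three three three three three S => three three three three three three east east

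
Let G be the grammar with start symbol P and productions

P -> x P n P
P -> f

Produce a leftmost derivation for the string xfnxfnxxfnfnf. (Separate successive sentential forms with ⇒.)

P ⇒ xPnP ⇒ xfnP ⇒ xfnxPnP ⇒ xfnxfnP ⇒ xfnxfnxPnP ⇒ xfnxfnxxPnPnP ⇒ xfnxfnxxfnPnP ⇒ xfnxfnxxfnfnP ⇒ xfnxfnxxfnfnf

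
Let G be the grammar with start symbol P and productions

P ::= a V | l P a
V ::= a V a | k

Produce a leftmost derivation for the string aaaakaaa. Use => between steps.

P=>aV=>aaVa=>aaaVaa=>aaaaVaaa=>aaaakaaa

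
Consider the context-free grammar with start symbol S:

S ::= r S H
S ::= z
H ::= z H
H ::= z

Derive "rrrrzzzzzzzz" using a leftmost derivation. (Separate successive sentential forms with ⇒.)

S ⇒ rSH   [S ::= r S H]
rSH ⇒ rrSHH   [S ::= r S H]
rrSHH ⇒ rrrSHHH   [S ::= r S H]
rrrSHHH ⇒ rrrrSHHHH   [S ::= r S H]
rrrrSHHHH ⇒ rrrrzHHHH   [S ::= z]
rrrrzHHHH ⇒ rrrrzzHHH   [H ::= z]
rrrrzzHHH ⇒ rrrrzzzHHH   [H ::= z H]
rrrrzzzHHH ⇒ rrrrzzzzHHH   [H ::= z H]
rrrrzzzzHHH ⇒ rrrrzzzzzHH   [H ::= z]
rrrrzzzzzHH ⇒ rrrrzzzzzzH   [H ::= z]
rrrrzzzzzzH ⇒ rrrrzzzzzzzH   [H ::= z H]
rrrrzzzzzzzH ⇒ rrrrzzzzzzzz   [H ::= z]

S⇒rSH⇒rrSHH⇒rrrSHHH⇒rrrrSHHHH⇒rrrrzHHHH⇒rrrrzzHHH⇒rrrrzzzHHH⇒rrrrzzzzHHH⇒rrrrzzzzzHH⇒rrrrzzzzzzH⇒rrrrzzzzzzzH⇒rrrrzzzzzzzz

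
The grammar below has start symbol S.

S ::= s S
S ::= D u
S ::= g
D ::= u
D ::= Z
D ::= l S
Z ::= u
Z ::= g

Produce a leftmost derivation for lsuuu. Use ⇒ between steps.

S ⇒ Du ⇒ lSu ⇒ lsSu ⇒ lsDuu ⇒ lsuuu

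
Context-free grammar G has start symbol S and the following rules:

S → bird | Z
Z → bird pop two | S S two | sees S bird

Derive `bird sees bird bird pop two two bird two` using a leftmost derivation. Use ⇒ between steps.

S ⇒ Z   [S → Z]
Z ⇒ S S two   [Z → S S two]
S S two ⇒ bird S two   [S → bird]
bird S two ⇒ bird Z two   [S → Z]
bird Z two ⇒ bird sees S bird two   [Z → sees S bird]
bird sees S bird two ⇒ bird sees Z bird two   [S → Z]
bird sees Z bird two ⇒ bird sees S S two bird two   [Z → S S two]
bird sees S S two bird two ⇒ bird sees bird S two bird two   [S → bird]
bird sees bird S two bird two ⇒ bird sees bird Z two bird two   [S → Z]
bird sees bird Z two bird two ⇒ bird sees bird bird pop two two bird two   [Z → bird pop two]

S ⇒ Z ⇒ S S two ⇒ bird S two ⇒ bird Z two ⇒ bird sees S bird two ⇒ bird sees Z bird two ⇒ bird sees S S two bird two ⇒ bird sees bird S two bird two ⇒ bird sees bird Z two bird two ⇒ bird sees bird bird pop two two bird two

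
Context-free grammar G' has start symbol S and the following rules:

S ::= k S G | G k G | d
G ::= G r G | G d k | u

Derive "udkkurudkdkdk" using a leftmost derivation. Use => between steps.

S => GkG   [S ::= G k G]
GkG => GdkkG   [G ::= G d k]
GdkkG => udkkG   [G ::= u]
udkkG => udkkGdk   [G ::= G d k]
udkkGdk => udkkGdkdk   [G ::= G d k]
udkkGdkdk => udkkGdkdkdk   [G ::= G d k]
udkkGdkdkdk => udkkGrGdkdkdk   [G ::= G r G]
udkkGrGdkdkdk => udkkurGdkdkdk   [G ::= u]
udkkurGdkdkdk => udkkurudkdkdk   [G ::= u]

S => GkG => GdkkG => udkkG => udkkGdk => udkkGdkdk => udkkGdkdkdk => udkkGrGdkdkdk => udkkurGdkdkdk => udkkurudkdkdk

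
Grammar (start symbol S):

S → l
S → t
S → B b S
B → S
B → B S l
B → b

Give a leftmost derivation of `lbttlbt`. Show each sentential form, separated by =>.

S => BbS => BSlbS => SSlbS => BbSSlbS => SbSSlbS => lbSSlbS => lbtSlbS => lbttlbS => lbttlbt

S => BbS   [S → B b S]
BbS => BSlbS   [B → B S l]
BSlbS => SSlbS   [B → S]
SSlbS => BbSSlbS   [S → B b S]
BbSSlbS => SbSSlbS   [B → S]
SbSSlbS => lbSSlbS   [S → l]
lbSSlbS => lbtSlbS   [S → t]
lbtSlbS => lbttlbS   [S → t]
lbttlbS => lbttlbt   [S → t]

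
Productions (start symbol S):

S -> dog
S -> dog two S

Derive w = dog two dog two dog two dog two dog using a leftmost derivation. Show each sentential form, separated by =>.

S => dog two S => dog two dog two S => dog two dog two dog two S => dog two dog two dog two dog two S => dog two dog two dog two dog two dog

S => dog two S   [S -> dog two S]
dog two S => dog two dog two S   [S -> dog two S]
dog two dog two S => dog two dog two dog two S   [S -> dog two S]
dog two dog two dog two S => dog two dog two dog two dog two S   [S -> dog two S]
dog two dog two dog two dog two S => dog two dog two dog two dog two dog   [S -> dog]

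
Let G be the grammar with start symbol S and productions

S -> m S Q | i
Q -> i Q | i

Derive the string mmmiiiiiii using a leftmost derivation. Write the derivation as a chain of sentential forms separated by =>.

S => mSQ   [S -> m S Q]
mSQ => mmSQQ   [S -> m S Q]
mmSQQ => mmmSQQQ   [S -> m S Q]
mmmSQQQ => mmmiQQQ   [S -> i]
mmmiQQQ => mmmiiQQQ   [Q -> i Q]
mmmiiQQQ => mmmiiiQQQ   [Q -> i Q]
mmmiiiQQQ => mmmiiiiQQQ   [Q -> i Q]
mmmiiiiQQQ => mmmiiiiiQQ   [Q -> i]
mmmiiiiiQQ => mmmiiiiiiQ   [Q -> i]
mmmiiiiiiQ => mmmiiiiiii   [Q -> i]

S => mSQ => mmSQQ => mmmSQQQ => mmmiQQQ => mmmiiQQQ => mmmiiiQQQ => mmmiiiiQQQ => mmmiiiiiQQ => mmmiiiiiiQ => mmmiiiiiii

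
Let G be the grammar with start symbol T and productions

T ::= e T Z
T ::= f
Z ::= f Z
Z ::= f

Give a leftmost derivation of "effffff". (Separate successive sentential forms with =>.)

T => eTZ => efZ => effZ => efffZ => effffZ => efffffZ => effffff

T => eTZ   [T ::= e T Z]
eTZ => efZ   [T ::= f]
efZ => effZ   [Z ::= f Z]
effZ => efffZ   [Z ::= f Z]
efffZ => effffZ   [Z ::= f Z]
effffZ => efffffZ   [Z ::= f Z]
efffffZ => effffff   [Z ::= f]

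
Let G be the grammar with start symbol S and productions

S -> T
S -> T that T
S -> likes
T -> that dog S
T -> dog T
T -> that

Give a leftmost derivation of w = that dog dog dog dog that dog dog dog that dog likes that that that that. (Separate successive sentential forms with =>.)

S => T   [S -> T]
T => that dog S   [T -> that dog S]
that dog S => that dog T that T   [S -> T that T]
that dog T that T => that dog dog T that T   [T -> dog T]
that dog dog T that T => that dog dog dog T that T   [T -> dog T]
that dog dog dog T that T => that dog dog dog dog T that T   [T -> dog T]
that dog dog dog dog T that T => that dog dog dog dog that dog S that T   [T -> that dog S]
that dog dog dog dog that dog S that T => that dog dog dog dog that dog T that T that T   [S -> T that T]
that dog dog dog dog that dog T that T that T => that dog dog dog dog that dog dog T that T that T   [T -> dog T]
that dog dog dog dog that dog dog T that T that T => that dog dog dog dog that dog dog dog T that T that T   [T -> dog T]
that dog dog dog dog that dog dog dog T that T that T => that dog dog dog dog that dog dog dog that dog S that T that T   [T -> that dog S]
that dog dog dog dog that dog dog dog that dog S that T that T => that dog dog dog dog that dog dog dog that dog likes that T that T   [S -> likes]
that dog dog dog dog that dog dog dog that dog likes that T that T => that dog dog dog dog that dog dog dog that dog likes that that that T   [T -> that]
that dog dog dog dog that dog dog dog that dog likes that that that T => that dog dog dog dog that dog dog dog that dog likes that that that that   [T -> that]

S => T => that dog S => that dog T that T => that dog dog T that T => that dog dog dog T that T => that dog dog dog dog T that T => that dog dog dog dog that dog S that T => that dog dog dog dog that dog T that T that T => that dog dog dog dog that dog dog T that T that T => that dog dog dog dog that dog dog dog T that T that T => that dog dog dog dog that dog dog dog that dog S that T that T => that dog dog dog dog that dog dog dog that dog likes that T that T => that dog dog dog dog that dog dog dog that dog likes that that that T => that dog dog dog dog that dog dog dog that dog likes that that that that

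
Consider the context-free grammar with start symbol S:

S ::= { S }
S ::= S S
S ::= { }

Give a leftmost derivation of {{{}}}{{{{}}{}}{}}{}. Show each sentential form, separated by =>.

S => SS => SSS => {S}SS => {{S}}SS => {{{}}}SS => {{{}}}{S}S => {{{}}}{SS}S => {{{}}}{{S}S}S => {{{}}}{{SS}S}S => {{{}}}{{{S}S}S}S => {{{}}}{{{{}}S}S}S => {{{}}}{{{{}}{}}S}S => {{{}}}{{{{}}{}}{}}S => {{{}}}{{{{}}{}}{}}{}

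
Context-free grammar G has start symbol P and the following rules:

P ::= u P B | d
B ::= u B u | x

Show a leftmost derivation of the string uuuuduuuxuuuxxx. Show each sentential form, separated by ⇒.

P⇒uPB⇒uuPBB⇒uuuPBBB⇒uuuuPBBBB⇒uuuudBBBB⇒uuuuduBuBBB⇒uuuuduuBuuBBB⇒uuuuduuuBuuuBBB⇒uuuuduuuxuuuBBB⇒uuuuduuuxuuuxBB⇒uuuuduuuxuuuxxB⇒uuuuduuuxuuuxxx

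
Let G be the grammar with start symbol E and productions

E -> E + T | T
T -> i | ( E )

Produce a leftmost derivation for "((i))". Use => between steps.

E=>T=>(E)=>(T)=>((E))=>((T))=>((i))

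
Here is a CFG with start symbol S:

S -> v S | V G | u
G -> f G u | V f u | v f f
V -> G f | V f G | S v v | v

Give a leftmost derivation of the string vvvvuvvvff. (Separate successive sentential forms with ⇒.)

S ⇒ vS ⇒ vVG ⇒ vSvvG ⇒ vvSvvG ⇒ vvvSvvG ⇒ vvvvSvvG ⇒ vvvvuvvG ⇒ vvvvuvvvff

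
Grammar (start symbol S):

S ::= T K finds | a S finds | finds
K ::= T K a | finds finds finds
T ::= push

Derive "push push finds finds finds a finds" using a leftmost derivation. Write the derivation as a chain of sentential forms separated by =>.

S => T K finds => push K finds => push T K a finds => push push K a finds => push push finds finds finds a finds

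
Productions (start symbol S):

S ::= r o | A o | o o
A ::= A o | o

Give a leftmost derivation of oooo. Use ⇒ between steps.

S ⇒ Ao   [S ::= A o]
Ao ⇒ Aoo   [A ::= A o]
Aoo ⇒ Aooo   [A ::= A o]
Aooo ⇒ oooo   [A ::= o]

S⇒Ao⇒Aoo⇒Aooo⇒oooo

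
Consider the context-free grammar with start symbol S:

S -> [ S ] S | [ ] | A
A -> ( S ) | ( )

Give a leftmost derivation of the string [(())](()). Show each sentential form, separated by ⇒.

S⇒[S]S⇒[A]S⇒[(S)]S⇒[(A)]S⇒[(())]S⇒[(())]A⇒[(())](S)⇒[(())](A)⇒[(())](())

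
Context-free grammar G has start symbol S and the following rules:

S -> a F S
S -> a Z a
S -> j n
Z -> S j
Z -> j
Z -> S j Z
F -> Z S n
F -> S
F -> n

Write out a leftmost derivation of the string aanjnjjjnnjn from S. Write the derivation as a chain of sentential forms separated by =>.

S => aFS   [S -> a F S]
aFS => aZSnS   [F -> Z S n]
aZSnS => aSjZSnS   [Z -> S j Z]
aSjZSnS => aaFSjZSnS   [S -> a F S]
aaFSjZSnS => aanSjZSnS   [F -> n]
aanSjZSnS => aanjnjZSnS   [S -> j n]
aanjnjZSnS => aanjnjjSnS   [Z -> j]
aanjnjjSnS => aanjnjjjnnS   [S -> j n]
aanjnjjjnnS => aanjnjjjnnjn   [S -> j n]

S=>aFS=>aZSnS=>aSjZSnS=>aaFSjZSnS=>aanSjZSnS=>aanjnjZSnS=>aanjnjjSnS=>aanjnjjjnnS=>aanjnjjjnnjn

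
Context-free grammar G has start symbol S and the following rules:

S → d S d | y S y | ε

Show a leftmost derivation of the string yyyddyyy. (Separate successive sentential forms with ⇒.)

S ⇒ ySy ⇒ yySyy ⇒ yyySyyy ⇒ yyydSdyyy ⇒ yyyddyyy

S ⇒ ySy   [S → y S y]
ySy ⇒ yySyy   [S → y S y]
yySyy ⇒ yyySyyy   [S → y S y]
yyySyyy ⇒ yyydSdyyy   [S → d S d]
yyydSdyyy ⇒ yyyddyyy   [S → ε]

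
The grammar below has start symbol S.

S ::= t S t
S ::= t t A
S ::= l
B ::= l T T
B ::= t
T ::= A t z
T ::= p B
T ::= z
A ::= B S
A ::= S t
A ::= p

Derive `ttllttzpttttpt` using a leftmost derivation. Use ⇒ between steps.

S ⇒ ttA ⇒ ttBS ⇒ ttlTTS ⇒ ttlAtzTS ⇒ ttlSttzTS ⇒ ttllttzTS ⇒ ttllttzpBS ⇒ ttllttzptS ⇒ ttllttzpttSt ⇒ ttllttzpttttAt ⇒ ttllttzpttttpt

S ⇒ ttA   [S ::= t t A]
ttA ⇒ ttBS   [A ::= B S]
ttBS ⇒ ttlTTS   [B ::= l T T]
ttlTTS ⇒ ttlAtzTS   [T ::= A t z]
ttlAtzTS ⇒ ttlSttzTS   [A ::= S t]
ttlSttzTS ⇒ ttllttzTS   [S ::= l]
ttllttzTS ⇒ ttllttzpBS   [T ::= p B]
ttllttzpBS ⇒ ttllttzptS   [B ::= t]
ttllttzptS ⇒ ttllttzpttSt   [S ::= t S t]
ttllttzpttSt ⇒ ttllttzpttttAt   [S ::= t t A]
ttllttzpttttAt ⇒ ttllttzpttttpt   [A ::= p]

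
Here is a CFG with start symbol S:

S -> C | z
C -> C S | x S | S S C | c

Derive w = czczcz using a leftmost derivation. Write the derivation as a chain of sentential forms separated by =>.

S=>C=>CS=>SSCS=>CSCS=>SSCSCS=>CSCSCS=>cSCSCS=>czCSCS=>czcSCS=>czczCS=>czczcS=>czczcz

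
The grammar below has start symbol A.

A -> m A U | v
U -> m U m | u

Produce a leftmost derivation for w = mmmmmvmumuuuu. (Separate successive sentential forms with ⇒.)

A⇒mAU⇒mmAUU⇒mmmAUUU⇒mmmmAUUUU⇒mmmmmAUUUUU⇒mmmmmvUUUUU⇒mmmmmvmUmUUUU⇒mmmmmvmumUUUU⇒mmmmmvmumuUUU⇒mmmmmvmumuuUU⇒mmmmmvmumuuuU⇒mmmmmvmumuuuu

A ⇒ mAU   [A -> m A U]
mAU ⇒ mmAUU   [A -> m A U]
mmAUU ⇒ mmmAUUU   [A -> m A U]
mmmAUUU ⇒ mmmmAUUUU   [A -> m A U]
mmmmAUUUU ⇒ mmmmmAUUUUU   [A -> m A U]
mmmmmAUUUUU ⇒ mmmmmvUUUUU   [A -> v]
mmmmmvUUUUU ⇒ mmmmmvmUmUUUU   [U -> m U m]
mmmmmvmUmUUUU ⇒ mmmmmvmumUUUU   [U -> u]
mmmmmvmumUUUU ⇒ mmmmmvmumuUUU   [U -> u]
mmmmmvmumuUUU ⇒ mmmmmvmumuuUU   [U -> u]
mmmmmvmumuuUU ⇒ mmmmmvmumuuuU   [U -> u]
mmmmmvmumuuuU ⇒ mmmmmvmumuuuu   [U -> u]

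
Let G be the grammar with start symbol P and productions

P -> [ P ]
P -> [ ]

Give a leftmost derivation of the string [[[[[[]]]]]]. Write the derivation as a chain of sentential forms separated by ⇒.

P ⇒ [P] ⇒ [[P]] ⇒ [[[P]]] ⇒ [[[[P]]]] ⇒ [[[[[P]]]]] ⇒ [[[[[[]]]]]]

P ⇒ [P]   [P -> [ P ]]
[P] ⇒ [[P]]   [P -> [ P ]]
[[P]] ⇒ [[[P]]]   [P -> [ P ]]
[[[P]]] ⇒ [[[[P]]]]   [P -> [ P ]]
[[[[P]]]] ⇒ [[[[[P]]]]]   [P -> [ P ]]
[[[[[P]]]]] ⇒ [[[[[[]]]]]]   [P -> [ ]]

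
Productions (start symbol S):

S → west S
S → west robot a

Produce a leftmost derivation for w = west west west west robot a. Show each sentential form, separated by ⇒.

S ⇒ west S ⇒ west west S ⇒ west west west S ⇒ west west west west robot a

S ⇒ west S   [S → west S]
west S ⇒ west west S   [S → west S]
west west S ⇒ west west west S   [S → west S]
west west west S ⇒ west west west west robot a   [S → west robot a]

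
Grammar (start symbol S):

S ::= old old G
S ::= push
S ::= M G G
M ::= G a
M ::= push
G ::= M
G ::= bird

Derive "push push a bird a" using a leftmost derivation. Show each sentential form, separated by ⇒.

S ⇒ M G G ⇒ push G G ⇒ push M G ⇒ push G a G ⇒ push M a G ⇒ push push a G ⇒ push push a M ⇒ push push a G a ⇒ push push a bird a

S ⇒ M G G   [S ::= M G G]
M G G ⇒ push G G   [M ::= push]
push G G ⇒ push M G   [G ::= M]
push M G ⇒ push G a G   [M ::= G a]
push G a G ⇒ push M a G   [G ::= M]
push M a G ⇒ push push a G   [M ::= push]
push push a G ⇒ push push a M   [G ::= M]
push push a M ⇒ push push a G a   [M ::= G a]
push push a G a ⇒ push push a bird a   [G ::= bird]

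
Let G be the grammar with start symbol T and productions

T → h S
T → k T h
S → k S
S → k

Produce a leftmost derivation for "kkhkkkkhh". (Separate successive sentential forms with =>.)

T => kTh   [T → k T h]
kTh => kkThh   [T → k T h]
kkThh => kkhShh   [T → h S]
kkhShh => kkhkShh   [S → k S]
kkhkShh => kkhkkShh   [S → k S]
kkhkkShh => kkhkkkShh   [S → k S]
kkhkkkShh => kkhkkkkhh   [S → k]

T => kTh => kkThh => kkhShh => kkhkShh => kkhkkShh => kkhkkkShh => kkhkkkkhh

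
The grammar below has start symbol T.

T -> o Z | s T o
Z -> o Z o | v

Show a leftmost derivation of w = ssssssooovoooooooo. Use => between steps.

T => sTo => ssToo => sssTooo => ssssToooo => sssssTooooo => ssssssToooooo => ssssssoZoooooo => ssssssooZooooooo => ssssssoooZoooooooo => ssssssooovoooooooo

T => sTo   [T -> s T o]
sTo => ssToo   [T -> s T o]
ssToo => sssTooo   [T -> s T o]
sssTooo => ssssToooo   [T -> s T o]
ssssToooo => sssssTooooo   [T -> s T o]
sssssTooooo => ssssssToooooo   [T -> s T o]
ssssssToooooo => ssssssoZoooooo   [T -> o Z]
ssssssoZoooooo => ssssssooZooooooo   [Z -> o Z o]
ssssssooZooooooo => ssssssoooZoooooooo   [Z -> o Z o]
ssssssoooZoooooooo => ssssssooovoooooooo   [Z -> v]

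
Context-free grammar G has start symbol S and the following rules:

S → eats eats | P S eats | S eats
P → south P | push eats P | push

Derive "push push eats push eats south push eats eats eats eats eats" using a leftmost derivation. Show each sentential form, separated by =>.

S => P S eats   [S → P S eats]
P S eats => push S eats   [P → push]
push S eats => push S eats eats   [S → S eats]
push S eats eats => push P S eats eats eats   [S → P S eats]
push P S eats eats eats => push push eats P S eats eats eats   [P → push eats P]
push push eats P S eats eats eats => push push eats push eats P S eats eats eats   [P → push eats P]
push push eats push eats P S eats eats eats => push push eats push eats south P S eats eats eats   [P → south P]
push push eats push eats south P S eats eats eats => push push eats push eats south push S eats eats eats   [P → push]
push push eats push eats south push S eats eats eats => push push eats push eats south push eats eats eats eats eats   [S → eats eats]

S => P S eats => push S eats => push S eats eats => push P S eats eats eats => push push eats P S eats eats eats => push push eats push eats P S eats eats eats => push push eats push eats south P S eats eats eats => push push eats push eats south push S eats eats eats => push push eats push eats south push eats eats eats eats eats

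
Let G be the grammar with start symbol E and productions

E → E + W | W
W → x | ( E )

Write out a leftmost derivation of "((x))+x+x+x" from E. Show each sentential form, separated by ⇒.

E ⇒ E+W ⇒ E+W+W ⇒ E+W+W+W ⇒ W+W+W+W ⇒ (E)+W+W+W ⇒ (W)+W+W+W ⇒ ((E))+W+W+W ⇒ ((W))+W+W+W ⇒ ((x))+W+W+W ⇒ ((x))+x+W+W ⇒ ((x))+x+x+W ⇒ ((x))+x+x+x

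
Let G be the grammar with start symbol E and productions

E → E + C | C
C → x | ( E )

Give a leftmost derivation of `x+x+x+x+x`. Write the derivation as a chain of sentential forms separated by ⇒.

E ⇒ E+C   [E → E + C]
E+C ⇒ E+C+C   [E → E + C]
E+C+C ⇒ E+C+C+C   [E → E + C]
E+C+C+C ⇒ E+C+C+C+C   [E → E + C]
E+C+C+C+C ⇒ C+C+C+C+C   [E → C]
C+C+C+C+C ⇒ x+C+C+C+C   [C → x]
x+C+C+C+C ⇒ x+x+C+C+C   [C → x]
x+x+C+C+C ⇒ x+x+x+C+C   [C → x]
x+x+x+C+C ⇒ x+x+x+x+C   [C → x]
x+x+x+x+C ⇒ x+x+x+x+x   [C → x]

E ⇒ E+C ⇒ E+C+C ⇒ E+C+C+C ⇒ E+C+C+C+C ⇒ C+C+C+C+C ⇒ x+C+C+C+C ⇒ x+x+C+C+C ⇒ x+x+x+C+C ⇒ x+x+x+x+C ⇒ x+x+x+x+x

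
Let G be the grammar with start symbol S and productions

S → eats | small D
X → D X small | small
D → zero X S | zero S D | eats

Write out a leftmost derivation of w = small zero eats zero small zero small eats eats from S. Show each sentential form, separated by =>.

S => small D => small zero S D => small zero eats D => small zero eats zero S D => small zero eats zero small D D => small zero eats zero small zero X S D => small zero eats zero small zero small S D => small zero eats zero small zero small eats D => small zero eats zero small zero small eats eats

S => small D   [S → small D]
small D => small zero S D   [D → zero S D]
small zero S D => small zero eats D   [S → eats]
small zero eats D => small zero eats zero S D   [D → zero S D]
small zero eats zero S D => small zero eats zero small D D   [S → small D]
small zero eats zero small D D => small zero eats zero small zero X S D   [D → zero X S]
small zero eats zero small zero X S D => small zero eats zero small zero small S D   [X → small]
small zero eats zero small zero small S D => small zero eats zero small zero small eats D   [S → eats]
small zero eats zero small zero small eats D => small zero eats zero small zero small eats eats   [D → eats]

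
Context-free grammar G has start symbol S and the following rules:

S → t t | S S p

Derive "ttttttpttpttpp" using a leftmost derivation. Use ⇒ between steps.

S ⇒ SSp   [S → S S p]
SSp ⇒ ttSp   [S → t t]
ttSp ⇒ ttSSpp   [S → S S p]
ttSSpp ⇒ ttSSpSpp   [S → S S p]
ttSSpSpp ⇒ ttSSpSpSpp   [S → S S p]
ttSSpSpSpp ⇒ ttttSpSpSpp   [S → t t]
ttttSpSpSpp ⇒ ttttttpSpSpp   [S → t t]
ttttttpSpSpp ⇒ ttttttpttpSpp   [S → t t]
ttttttpttpSpp ⇒ ttttttpttpttpp   [S → t t]

S⇒SSp⇒ttSp⇒ttSSpp⇒ttSSpSpp⇒ttSSpSpSpp⇒ttttSpSpSpp⇒ttttttpSpSpp⇒ttttttpttpSpp⇒ttttttpttpttpp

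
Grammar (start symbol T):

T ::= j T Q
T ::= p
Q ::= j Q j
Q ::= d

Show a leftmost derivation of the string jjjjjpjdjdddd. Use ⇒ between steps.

T ⇒ jTQ   [T ::= j T Q]
jTQ ⇒ jjTQQ   [T ::= j T Q]
jjTQQ ⇒ jjjTQQQ   [T ::= j T Q]
jjjTQQQ ⇒ jjjjTQQQQ   [T ::= j T Q]
jjjjTQQQQ ⇒ jjjjjTQQQQQ   [T ::= j T Q]
jjjjjTQQQQQ ⇒ jjjjjpQQQQQ   [T ::= p]
jjjjjpQQQQQ ⇒ jjjjjpjQjQQQQ   [Q ::= j Q j]
jjjjjpjQjQQQQ ⇒ jjjjjpjdjQQQQ   [Q ::= d]
jjjjjpjdjQQQQ ⇒ jjjjjpjdjdQQQ   [Q ::= d]
jjjjjpjdjdQQQ ⇒ jjjjjpjdjddQQ   [Q ::= d]
jjjjjpjdjddQQ ⇒ jjjjjpjdjdddQ   [Q ::= d]
jjjjjpjdjdddQ ⇒ jjjjjpjdjdddd   [Q ::= d]

T ⇒ jTQ ⇒ jjTQQ ⇒ jjjTQQQ ⇒ jjjjTQQQQ ⇒ jjjjjTQQQQQ ⇒ jjjjjpQQQQQ ⇒ jjjjjpjQjQQQQ ⇒ jjjjjpjdjQQQQ ⇒ jjjjjpjdjdQQQ ⇒ jjjjjpjdjddQQ ⇒ jjjjjpjdjdddQ ⇒ jjjjjpjdjdddd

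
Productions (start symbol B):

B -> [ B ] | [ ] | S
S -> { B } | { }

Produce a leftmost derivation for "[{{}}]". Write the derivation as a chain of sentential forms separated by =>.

B => [B]   [B -> [ B ]]
[B] => [S]   [B -> S]
[S] => [{B}]   [S -> { B }]
[{B}] => [{S}]   [B -> S]
[{S}] => [{{}}]   [S -> { }]

B=>[B]=>[S]=>[{B}]=>[{S}]=>[{{}}]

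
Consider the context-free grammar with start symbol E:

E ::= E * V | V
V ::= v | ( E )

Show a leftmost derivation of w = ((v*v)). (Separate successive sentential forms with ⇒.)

E ⇒ V ⇒ (E) ⇒ (V) ⇒ ((E)) ⇒ ((E*V)) ⇒ ((V*V)) ⇒ ((v*V)) ⇒ ((v*v))

E ⇒ V   [E ::= V]
V ⇒ (E)   [V ::= ( E )]
(E) ⇒ (V)   [E ::= V]
(V) ⇒ ((E))   [V ::= ( E )]
((E)) ⇒ ((E*V))   [E ::= E * V]
((E*V)) ⇒ ((V*V))   [E ::= V]
((V*V)) ⇒ ((v*V))   [V ::= v]
((v*V)) ⇒ ((v*v))   [V ::= v]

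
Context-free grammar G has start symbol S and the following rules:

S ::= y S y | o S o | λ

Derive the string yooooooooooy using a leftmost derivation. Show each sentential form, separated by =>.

S=>ySy=>yoSoy=>yooSooy=>yoooSoooy=>yooooSooooy=>yoooooSoooooy=>yooooooooooy

S => ySy   [S ::= y S y]
ySy => yoSoy   [S ::= o S o]
yoSoy => yooSooy   [S ::= o S o]
yooSooy => yoooSoooy   [S ::= o S o]
yoooSoooy => yooooSooooy   [S ::= o S o]
yooooSooooy => yoooooSoooooy   [S ::= o S o]
yoooooSoooooy => yooooooooooy   [S ::= λ]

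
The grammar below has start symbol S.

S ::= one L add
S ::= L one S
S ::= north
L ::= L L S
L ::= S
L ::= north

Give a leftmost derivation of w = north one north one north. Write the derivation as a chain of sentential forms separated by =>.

S => L one S => S one S => L one S one S => north one S one S => north one north one S => north one north one north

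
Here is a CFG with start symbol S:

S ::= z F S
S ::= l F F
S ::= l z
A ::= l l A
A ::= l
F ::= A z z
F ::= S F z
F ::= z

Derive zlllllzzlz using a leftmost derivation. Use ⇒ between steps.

S ⇒ zFS ⇒ zAzzS ⇒ zllAzzS ⇒ zllllAzzS ⇒ zlllllzzS ⇒ zlllllzzlz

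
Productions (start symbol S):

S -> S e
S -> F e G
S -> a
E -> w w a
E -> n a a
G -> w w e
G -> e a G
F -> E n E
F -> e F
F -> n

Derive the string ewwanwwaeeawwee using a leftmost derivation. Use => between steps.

S=>Se=>FeGe=>eFeGe=>eEnEeGe=>ewwanEeGe=>ewwanwwaeGe=>ewwanwwaeeaGe=>ewwanwwaeeawwee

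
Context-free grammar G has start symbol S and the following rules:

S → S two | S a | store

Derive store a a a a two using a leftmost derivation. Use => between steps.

S => S two => S a two => S a a two => S a a a two => S a a a a two => store a a a a two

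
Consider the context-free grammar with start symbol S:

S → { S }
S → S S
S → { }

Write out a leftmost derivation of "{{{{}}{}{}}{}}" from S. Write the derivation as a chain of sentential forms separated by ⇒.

S ⇒ {S}   [S → { S }]
{S} ⇒ {SS}   [S → S S]
{SS} ⇒ {{S}S}   [S → { S }]
{{S}S} ⇒ {{SS}S}   [S → S S]
{{SS}S} ⇒ {{SSS}S}   [S → S S]
{{SSS}S} ⇒ {{{S}SS}S}   [S → { S }]
{{{S}SS}S} ⇒ {{{{}}SS}S}   [S → { }]
{{{{}}SS}S} ⇒ {{{{}}{}S}S}   [S → { }]
{{{{}}{}S}S} ⇒ {{{{}}{}{}}S}   [S → { }]
{{{{}}{}{}}S} ⇒ {{{{}}{}{}}{}}   [S → { }]

S ⇒ {S} ⇒ {SS} ⇒ {{S}S} ⇒ {{SS}S} ⇒ {{SSS}S} ⇒ {{{S}SS}S} ⇒ {{{{}}SS}S} ⇒ {{{{}}{}S}S} ⇒ {{{{}}{}{}}S} ⇒ {{{{}}{}{}}{}}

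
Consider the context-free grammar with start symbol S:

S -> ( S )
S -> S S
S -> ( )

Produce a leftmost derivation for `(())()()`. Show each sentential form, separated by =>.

S => SS => SSS => (S)SS => (())SS => (())()S => (())()()

S => SS   [S -> S S]
SS => SSS   [S -> S S]
SSS => (S)SS   [S -> ( S )]
(S)SS => (())SS   [S -> ( )]
(())SS => (())()S   [S -> ( )]
(())()S => (())()()   [S -> ( )]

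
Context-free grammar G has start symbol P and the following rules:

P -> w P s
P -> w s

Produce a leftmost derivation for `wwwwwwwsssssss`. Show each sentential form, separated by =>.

P => wPs => wwPss => wwwPsss => wwwwPssss => wwwwwPsssss => wwwwwwPssssss => wwwwwwwsssssss

P => wPs   [P -> w P s]
wPs => wwPss   [P -> w P s]
wwPss => wwwPsss   [P -> w P s]
wwwPsss => wwwwPssss   [P -> w P s]
wwwwPssss => wwwwwPsssss   [P -> w P s]
wwwwwPsssss => wwwwwwPssssss   [P -> w P s]
wwwwwwPssssss => wwwwwwwsssssss   [P -> w s]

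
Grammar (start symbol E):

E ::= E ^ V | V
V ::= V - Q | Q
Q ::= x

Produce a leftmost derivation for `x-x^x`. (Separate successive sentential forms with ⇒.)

E⇒E^V⇒V^V⇒V-Q^V⇒Q-Q^V⇒x-Q^V⇒x-x^V⇒x-x^Q⇒x-x^x

E ⇒ E^V   [E ::= E ^ V]
E^V ⇒ V^V   [E ::= V]
V^V ⇒ V-Q^V   [V ::= V - Q]
V-Q^V ⇒ Q-Q^V   [V ::= Q]
Q-Q^V ⇒ x-Q^V   [Q ::= x]
x-Q^V ⇒ x-x^V   [Q ::= x]
x-x^V ⇒ x-x^Q   [V ::= Q]
x-x^Q ⇒ x-x^x   [Q ::= x]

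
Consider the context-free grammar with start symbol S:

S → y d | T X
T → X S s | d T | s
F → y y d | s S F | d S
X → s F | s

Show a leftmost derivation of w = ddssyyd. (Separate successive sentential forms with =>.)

S => TX => dTX => ddTX => ddsX => ddssF => ddssyyd

S => TX   [S → T X]
TX => dTX   [T → d T]
dTX => ddTX   [T → d T]
ddTX => ddsX   [T → s]
ddsX => ddssF   [X → s F]
ddssF => ddssyyd   [F → y y d]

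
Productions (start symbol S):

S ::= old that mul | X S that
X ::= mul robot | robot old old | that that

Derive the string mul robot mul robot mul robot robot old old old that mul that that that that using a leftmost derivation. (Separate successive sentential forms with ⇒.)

S ⇒ X S that   [S ::= X S that]
X S that ⇒ mul robot S that   [X ::= mul robot]
mul robot S that ⇒ mul robot X S that that   [S ::= X S that]
mul robot X S that that ⇒ mul robot mul robot S that that   [X ::= mul robot]
mul robot mul robot S that that ⇒ mul robot mul robot X S that that that   [S ::= X S that]
mul robot mul robot X S that that that ⇒ mul robot mul robot mul robot S that that that   [X ::= mul robot]
mul robot mul robot mul robot S that that that ⇒ mul robot mul robot mul robot X S that that that that   [S ::= X S that]
mul robot mul robot mul robot X S that that that that ⇒ mul robot mul robot mul robot robot old old S that that that that   [X ::= robot old old]
mul robot mul robot mul robot robot old old S that that that that ⇒ mul robot mul robot mul robot robot old old old that mul that that that that   [S ::= old that mul]

S ⇒ X S that ⇒ mul robot S that ⇒ mul robot X S that that ⇒ mul robot mul robot S that that ⇒ mul robot mul robot X S that that that ⇒ mul robot mul robot mul robot S that that that ⇒ mul robot mul robot mul robot X S that that that that ⇒ mul robot mul robot mul robot robot old old S that that that that ⇒ mul robot mul robot mul robot robot old old old that mul that that that that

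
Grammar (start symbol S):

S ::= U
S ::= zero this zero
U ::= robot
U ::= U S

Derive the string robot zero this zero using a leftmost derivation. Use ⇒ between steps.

S ⇒ U ⇒ U S ⇒ robot S ⇒ robot zero this zero

S ⇒ U   [S ::= U]
U ⇒ U S   [U ::= U S]
U S ⇒ robot S   [U ::= robot]
robot S ⇒ robot zero this zero   [S ::= zero this zero]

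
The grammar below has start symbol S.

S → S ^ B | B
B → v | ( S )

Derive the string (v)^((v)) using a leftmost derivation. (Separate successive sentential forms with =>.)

S=>S^B=>B^B=>(S)^B=>(B)^B=>(v)^B=>(v)^(S)=>(v)^(B)=>(v)^((S))=>(v)^((B))=>(v)^((v))

S => S^B   [S → S ^ B]
S^B => B^B   [S → B]
B^B => (S)^B   [B → ( S )]
(S)^B => (B)^B   [S → B]
(B)^B => (v)^B   [B → v]
(v)^B => (v)^(S)   [B → ( S )]
(v)^(S) => (v)^(B)   [S → B]
(v)^(B) => (v)^((S))   [B → ( S )]
(v)^((S)) => (v)^((B))   [S → B]
(v)^((B)) => (v)^((v))   [B → v]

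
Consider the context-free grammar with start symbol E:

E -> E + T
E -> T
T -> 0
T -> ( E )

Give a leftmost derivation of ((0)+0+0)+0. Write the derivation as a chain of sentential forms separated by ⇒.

E ⇒ E+T ⇒ T+T ⇒ (E)+T ⇒ (E+T)+T ⇒ (E+T+T)+T ⇒ (T+T+T)+T ⇒ ((E)+T+T)+T ⇒ ((T)+T+T)+T ⇒ ((0)+T+T)+T ⇒ ((0)+0+T)+T ⇒ ((0)+0+0)+T ⇒ ((0)+0+0)+0

E ⇒ E+T   [E -> E + T]
E+T ⇒ T+T   [E -> T]
T+T ⇒ (E)+T   [T -> ( E )]
(E)+T ⇒ (E+T)+T   [E -> E + T]
(E+T)+T ⇒ (E+T+T)+T   [E -> E + T]
(E+T+T)+T ⇒ (T+T+T)+T   [E -> T]
(T+T+T)+T ⇒ ((E)+T+T)+T   [T -> ( E )]
((E)+T+T)+T ⇒ ((T)+T+T)+T   [E -> T]
((T)+T+T)+T ⇒ ((0)+T+T)+T   [T -> 0]
((0)+T+T)+T ⇒ ((0)+0+T)+T   [T -> 0]
((0)+0+T)+T ⇒ ((0)+0+0)+T   [T -> 0]
((0)+0+0)+T ⇒ ((0)+0+0)+0   [T -> 0]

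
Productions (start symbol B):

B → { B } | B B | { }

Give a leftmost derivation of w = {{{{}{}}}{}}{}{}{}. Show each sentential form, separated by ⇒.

B ⇒ BB ⇒ BBB ⇒ BBBB ⇒ {B}BBB ⇒ {BB}BBB ⇒ {{B}B}BBB ⇒ {{{B}}B}BBB ⇒ {{{BB}}B}BBB ⇒ {{{{}B}}B}BBB ⇒ {{{{}{}}}B}BBB ⇒ {{{{}{}}}{}}BBB ⇒ {{{{}{}}}{}}{}BB ⇒ {{{{}{}}}{}}{}{}B ⇒ {{{{}{}}}{}}{}{}{}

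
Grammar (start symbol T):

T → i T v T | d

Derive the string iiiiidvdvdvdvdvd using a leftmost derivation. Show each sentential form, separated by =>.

T => iTvT   [T → i T v T]
iTvT => iiTvTvT   [T → i T v T]
iiTvTvT => iiiTvTvTvT   [T → i T v T]
iiiTvTvTvT => iiiiTvTvTvTvT   [T → i T v T]
iiiiTvTvTvTvT => iiiiiTvTvTvTvTvT   [T → i T v T]
iiiiiTvTvTvTvTvT => iiiiidvTvTvTvTvT   [T → d]
iiiiidvTvTvTvTvT => iiiiidvdvTvTvTvT   [T → d]
iiiiidvdvTvTvTvT => iiiiidvdvdvTvTvT   [T → d]
iiiiidvdvdvTvTvT => iiiiidvdvdvdvTvT   [T → d]
iiiiidvdvdvdvTvT => iiiiidvdvdvdvdvT   [T → d]
iiiiidvdvdvdvdvT => iiiiidvdvdvdvdvd   [T → d]

T => iTvT => iiTvTvT => iiiTvTvTvT => iiiiTvTvTvTvT => iiiiiTvTvTvTvTvT => iiiiidvTvTvTvTvT => iiiiidvdvTvTvTvT => iiiiidvdvdvTvTvT => iiiiidvdvdvdvTvT => iiiiidvdvdvdvdvT => iiiiidvdvdvdvdvd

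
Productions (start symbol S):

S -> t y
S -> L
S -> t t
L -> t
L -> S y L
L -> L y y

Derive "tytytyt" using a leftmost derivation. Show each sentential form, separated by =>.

S => L => SyL => LyL => SyLyL => LyLyL => tyLyL => tytyL => tytySyL => tytyLyL => tytytyL => tytytyt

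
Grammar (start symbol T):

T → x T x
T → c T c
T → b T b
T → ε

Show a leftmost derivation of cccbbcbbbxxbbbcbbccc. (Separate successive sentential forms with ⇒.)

T ⇒ cTc ⇒ ccTcc ⇒ cccTccc ⇒ cccbTbccc ⇒ cccbbTbbccc ⇒ cccbbcTcbbccc ⇒ cccbbcbTbcbbccc ⇒ cccbbcbbTbbcbbccc ⇒ cccbbcbbbTbbbcbbccc ⇒ cccbbcbbbxTxbbbcbbccc ⇒ cccbbcbbbxxbbbcbbccc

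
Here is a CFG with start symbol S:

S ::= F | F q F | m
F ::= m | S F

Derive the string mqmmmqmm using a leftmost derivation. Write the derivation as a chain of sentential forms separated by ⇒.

S ⇒ F   [S ::= F]
F ⇒ SF   [F ::= S F]
SF ⇒ FqFF   [S ::= F q F]
FqFF ⇒ SFqFF   [F ::= S F]
SFqFF ⇒ FqFFqFF   [S ::= F q F]
FqFFqFF ⇒ mqFFqFF   [F ::= m]
mqFFqFF ⇒ mqSFFqFF   [F ::= S F]
mqSFFqFF ⇒ mqmFFqFF   [S ::= m]
mqmFFqFF ⇒ mqmmFqFF   [F ::= m]
mqmmFqFF ⇒ mqmmmqFF   [F ::= m]
mqmmmqFF ⇒ mqmmmqmF   [F ::= m]
mqmmmqmF ⇒ mqmmmqmm   [F ::= m]

S ⇒ F ⇒ SF ⇒ FqFF ⇒ SFqFF ⇒ FqFFqFF ⇒ mqFFqFF ⇒ mqSFFqFF ⇒ mqmFFqFF ⇒ mqmmFqFF ⇒ mqmmmqFF ⇒ mqmmmqmF ⇒ mqmmmqmm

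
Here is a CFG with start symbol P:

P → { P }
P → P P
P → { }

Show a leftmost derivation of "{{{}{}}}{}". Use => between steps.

P => PP   [P → P P]
PP => {P}P   [P → { P }]
{P}P => {{P}}P   [P → { P }]
{{P}}P => {{PP}}P   [P → P P]
{{PP}}P => {{{}P}}P   [P → { }]
{{{}P}}P => {{{}{}}}P   [P → { }]
{{{}{}}}P => {{{}{}}}{}   [P → { }]

P=>PP=>{P}P=>{{P}}P=>{{PP}}P=>{{{}P}}P=>{{{}{}}}P=>{{{}{}}}{}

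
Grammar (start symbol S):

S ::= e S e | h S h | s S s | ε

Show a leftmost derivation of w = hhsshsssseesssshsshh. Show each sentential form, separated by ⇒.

S ⇒ hSh   [S ::= h S h]
hSh ⇒ hhShh   [S ::= h S h]
hhShh ⇒ hhsSshh   [S ::= s S s]
hhsSshh ⇒ hhssSsshh   [S ::= s S s]
hhssSsshh ⇒ hhsshShsshh   [S ::= h S h]
hhsshShsshh ⇒ hhsshsSshsshh   [S ::= s S s]
hhsshsSshsshh ⇒ hhsshssSsshsshh   [S ::= s S s]
hhsshssSsshsshh ⇒ hhsshsssSssshsshh   [S ::= s S s]
hhsshsssSssshsshh ⇒ hhsshssssSsssshsshh   [S ::= s S s]
hhsshssssSsssshsshh ⇒ hhsshsssseSesssshsshh   [S ::= e S e]
hhsshsssseSesssshsshh ⇒ hhsshsssseesssshsshh   [S ::= ε]

S⇒hSh⇒hhShh⇒hhsSshh⇒hhssSsshh⇒hhsshShsshh⇒hhsshsSshsshh⇒hhsshssSsshsshh⇒hhsshsssSssshsshh⇒hhsshssssSsssshsshh⇒hhsshsssseSesssshsshh⇒hhsshsssseesssshsshh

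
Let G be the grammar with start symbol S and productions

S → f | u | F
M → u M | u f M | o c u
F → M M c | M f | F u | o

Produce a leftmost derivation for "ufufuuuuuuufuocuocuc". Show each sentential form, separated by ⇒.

S ⇒ F ⇒ MMc ⇒ ufMMc ⇒ ufufMMc ⇒ ufufuMMc ⇒ ufufuuMMc ⇒ ufufuuuMMc ⇒ ufufuuuuMMc ⇒ ufufuuuuuMMc ⇒ ufufuuuuuuMMc ⇒ ufufuuuuuuufMMc ⇒ ufufuuuuuuufuMMc ⇒ ufufuuuuuuufuocuMc ⇒ ufufuuuuuuufuocuocuc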